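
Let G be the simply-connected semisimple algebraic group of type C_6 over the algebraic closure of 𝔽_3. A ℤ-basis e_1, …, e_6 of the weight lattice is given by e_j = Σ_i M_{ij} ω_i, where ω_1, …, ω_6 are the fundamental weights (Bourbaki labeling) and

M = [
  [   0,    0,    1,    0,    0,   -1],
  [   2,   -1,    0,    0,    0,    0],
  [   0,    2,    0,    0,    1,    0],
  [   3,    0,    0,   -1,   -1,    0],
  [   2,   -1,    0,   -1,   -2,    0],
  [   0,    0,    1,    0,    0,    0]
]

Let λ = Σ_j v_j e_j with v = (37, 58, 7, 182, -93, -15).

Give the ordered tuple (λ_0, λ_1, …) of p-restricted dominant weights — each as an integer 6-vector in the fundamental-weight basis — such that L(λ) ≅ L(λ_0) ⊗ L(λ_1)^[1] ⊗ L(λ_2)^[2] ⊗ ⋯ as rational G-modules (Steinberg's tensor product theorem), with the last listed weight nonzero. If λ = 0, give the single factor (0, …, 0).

Change of basis e → ω: c = M·v where v = (37, 58, 7, 182, -93, -15):
  c_1 = 0·37 + 0·58 + 1·7 + 0·182 + (0)·(-93) + (-1)·(-15) = 22
  c_2 = 2·37 + (-1)·(58) + 0·7 + 0·182 + (0)·(-93) + (0)·(-15) = 16
  c_3 = 0·37 + 2·58 + 0·7 + 0·182 + (1)·(-93) + (0)·(-15) = 23
  c_4 = 3·37 + 0·58 + 0·7 + (-1)·(182) + (-1)·(-93) + (0)·(-15) = 22
  c_5 = 2·37 + (-1)·(58) + 0·7 + (-1)·(182) + (-2)·(-93) + (0)·(-15) = 20
  c_6 = 0·37 + 0·58 + 1·7 + 0·182 + (0)·(-93) + (0)·(-15) = 7
Expand coordinatewise in base 3:
  c_1 = 22 = 1·3^0 + 1·3^1 + 2·3^2
  c_2 = 16 = 1·3^0 + 2·3^1 + 1·3^2
  c_3 = 23 = 2·3^0 + 1·3^1 + 2·3^2
  c_4 = 22 = 1·3^0 + 1·3^1 + 2·3^2
  c_5 = 20 = 2·3^0 + 0·3^1 + 2·3^2
  c_6 = 7 = 1·3^0 + 2·3^1
Factor λ_0 = (1, 1, 2, 1, 2, 1)
Factor λ_1 = (1, 2, 1, 1, 0, 2)
Factor λ_2 = (2, 1, 2, 2, 2, 0)

((1, 1, 2, 1, 2, 1), (1, 2, 1, 1, 0, 2), (2, 1, 2, 2, 2, 0))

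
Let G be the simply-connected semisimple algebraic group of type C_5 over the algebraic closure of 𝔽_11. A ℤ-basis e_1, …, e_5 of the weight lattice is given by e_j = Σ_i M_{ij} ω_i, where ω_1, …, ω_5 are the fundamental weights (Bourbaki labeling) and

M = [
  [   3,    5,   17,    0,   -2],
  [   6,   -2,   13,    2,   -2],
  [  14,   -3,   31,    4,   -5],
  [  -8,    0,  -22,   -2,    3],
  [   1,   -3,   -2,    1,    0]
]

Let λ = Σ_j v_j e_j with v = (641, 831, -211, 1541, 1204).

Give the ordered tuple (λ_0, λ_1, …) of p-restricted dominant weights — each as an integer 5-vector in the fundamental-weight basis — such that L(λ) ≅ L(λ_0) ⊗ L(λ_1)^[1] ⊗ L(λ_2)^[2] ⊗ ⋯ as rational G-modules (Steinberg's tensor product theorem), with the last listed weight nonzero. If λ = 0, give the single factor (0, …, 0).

((6, 5, 7, 0, 1), (7, 10, 7, 4, 10))

In the fundamental-weight basis, λ has coordinates c = M·v (v = (641, 831, -211, 1541, 1204)):
  c_1 = (3)·(641) + (5)·(831) + (17)·(-211) + (0)·(1541) + (-2)·(1204) = 83
  c_2 = (6)·(641) + (-2)·(831) + (13)·(-211) + (2)·(1541) + (-2)·(1204) = 115
  c_3 = (14)·(641) + (-3)·(831) + (31)·(-211) + (4)·(1541) + (-5)·(1204) = 84
  c_4 = (-8)·(641) + (0)·(831) + (-22)·(-211) + (-2)·(1541) + (3)·(1204) = 44
  c_5 = (1)·(641) + (-3)·(831) + (-2)·(-211) + (1)·(1541) + (0)·(1204) = 111
p = 11; digits c_i = Σ_j d_{ij}·11^j, 0 ≤ d_{ij} < 11:
  c_1 = 83 = 6·11^0 + 7·11^1
  c_2 = 115 = 5·11^0 + 10·11^1
  c_3 = 84 = 7·11^0 + 7·11^1
  c_4 = 44 = 0·11^0 + 4·11^1
  c_5 = 111 = 1·11^0 + 10·11^1
p-restricted factor λ_0 = (6, 5, 7, 0, 1)
p-restricted factor λ_1 = (7, 10, 7, 4, 10)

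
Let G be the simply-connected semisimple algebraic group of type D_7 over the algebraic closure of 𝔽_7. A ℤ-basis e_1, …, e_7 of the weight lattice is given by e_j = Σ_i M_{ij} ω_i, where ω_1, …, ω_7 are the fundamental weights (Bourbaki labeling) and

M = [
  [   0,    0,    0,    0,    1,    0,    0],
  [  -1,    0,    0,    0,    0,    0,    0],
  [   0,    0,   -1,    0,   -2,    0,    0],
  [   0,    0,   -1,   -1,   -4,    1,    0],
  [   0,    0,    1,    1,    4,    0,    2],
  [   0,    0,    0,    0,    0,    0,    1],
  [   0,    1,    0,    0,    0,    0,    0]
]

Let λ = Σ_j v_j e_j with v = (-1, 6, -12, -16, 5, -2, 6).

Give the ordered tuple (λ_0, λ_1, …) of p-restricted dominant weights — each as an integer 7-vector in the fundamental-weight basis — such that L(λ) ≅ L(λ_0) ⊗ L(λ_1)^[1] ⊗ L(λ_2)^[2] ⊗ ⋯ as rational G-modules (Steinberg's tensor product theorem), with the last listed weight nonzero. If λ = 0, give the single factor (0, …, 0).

((5, 1, 2, 6, 4, 6, 6),)

In the fundamental-weight basis, λ has coordinates c = M·v (v = (-1, 6, -12, -16, 5, -2, 6)):
  c_1 = 0*-1 + 0*6 + 0*-12 + 0*-16 + 1*5 + 0*-2 + 0*6 = 5
  c_2 = -1*-1 + 0*6 + 0*-12 + 0*-16 + 0*5 + 0*-2 + 0*6 = 1
  c_3 = 0*-1 + 0*6 + -1*-12 + 0*-16 + -2*5 + 0*-2 + 0*6 = 2
  c_4 = 0*-1 + 0*6 + -1*-12 + -1*-16 + -4*5 + 1*-2 + 0*6 = 6
  c_5 = 0*-1 + 0*6 + 1*-12 + 1*-16 + 4*5 + 0*-2 + 2*6 = 4
  c_6 = 0*-1 + 0*6 + 0*-12 + 0*-16 + 0*5 + 0*-2 + 1*6 = 6
  c_7 = 0*-1 + 1*6 + 0*-12 + 0*-16 + 0*5 + 0*-2 + 0*6 = 6
Expand coordinatewise in base 7:
  c_1 = 5 = 5·7^0
  c_2 = 1 = 1·7^0
  c_3 = 2 = 2·7^0
  c_4 = 6 = 6·7^0
  c_5 = 4 = 4·7^0
  c_6 = 6 = 6·7^0
  c_7 = 6 = 6·7^0
λ_0 = (5, 1, 2, 6, 4, 6, 6)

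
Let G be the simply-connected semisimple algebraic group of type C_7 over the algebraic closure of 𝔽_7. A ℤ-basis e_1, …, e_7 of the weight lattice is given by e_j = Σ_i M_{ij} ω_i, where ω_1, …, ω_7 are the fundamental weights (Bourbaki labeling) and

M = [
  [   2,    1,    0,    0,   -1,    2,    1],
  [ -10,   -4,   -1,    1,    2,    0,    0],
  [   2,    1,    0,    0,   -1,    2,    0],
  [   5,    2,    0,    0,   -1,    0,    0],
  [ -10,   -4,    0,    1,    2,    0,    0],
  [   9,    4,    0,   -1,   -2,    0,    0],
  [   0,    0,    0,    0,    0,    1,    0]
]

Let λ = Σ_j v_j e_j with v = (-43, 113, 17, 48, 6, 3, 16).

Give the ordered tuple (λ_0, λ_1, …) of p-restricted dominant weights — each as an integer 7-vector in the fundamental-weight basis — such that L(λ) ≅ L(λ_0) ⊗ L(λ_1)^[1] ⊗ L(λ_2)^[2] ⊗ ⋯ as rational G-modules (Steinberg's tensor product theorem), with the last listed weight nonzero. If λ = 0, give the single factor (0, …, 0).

Compute c_i = Σ_j M_{ij} v_j with v = (-43, 113, 17, 48, 6, 3, 16):
  c_1 = (2)·(-43) + (1)·(113) + (0)·(17) + (0)·(48) + (-1)·(6) + (2)·(3) + (1)·(16) = 43
  c_2 = (-10)·(-43) + (-4)·(113) + (-1)·(17) + (1)·(48) + (2)·(6) + (0)·(3) + (0)·(16) = 21
  c_3 = (2)·(-43) + (1)·(113) + (0)·(17) + (0)·(48) + (-1)·(6) + (2)·(3) + (0)·(16) = 27
  c_4 = (5)·(-43) + (2)·(113) + (0)·(17) + (0)·(48) + (-1)·(6) + (0)·(3) + (0)·(16) = 5
  c_5 = (-10)·(-43) + (-4)·(113) + (0)·(17) + (1)·(48) + (2)·(6) + (0)·(3) + (0)·(16) = 38
  c_6 = (9)·(-43) + (4)·(113) + (0)·(17) + (-1)·(48) + (-2)·(6) + (0)·(3) + (0)·(16) = 5
  c_7 = (0)·(-43) + (0)·(113) + (0)·(17) + (0)·(48) + (0)·(6) + (1)·(3) + (0)·(16) = 3
Base-7 expansion of each c_i:
  c_1 = 43 = 1·7^0 + 6·7^1
  c_2 = 21 = 0·7^0 + 3·7^1
  c_3 = 27 = 6·7^0 + 3·7^1
  c_4 = 5 = 5·7^0
  c_5 = 38 = 3·7^0 + 5·7^1
  c_6 = 5 = 5·7^0
  c_7 = 3 = 3·7^0
Factor λ_0 = (1, 0, 6, 5, 3, 5, 3)
Factor λ_1 = (6, 3, 3, 0, 5, 0, 0)

((1, 0, 6, 5, 3, 5, 3), (6, 3, 3, 0, 5, 0, 0))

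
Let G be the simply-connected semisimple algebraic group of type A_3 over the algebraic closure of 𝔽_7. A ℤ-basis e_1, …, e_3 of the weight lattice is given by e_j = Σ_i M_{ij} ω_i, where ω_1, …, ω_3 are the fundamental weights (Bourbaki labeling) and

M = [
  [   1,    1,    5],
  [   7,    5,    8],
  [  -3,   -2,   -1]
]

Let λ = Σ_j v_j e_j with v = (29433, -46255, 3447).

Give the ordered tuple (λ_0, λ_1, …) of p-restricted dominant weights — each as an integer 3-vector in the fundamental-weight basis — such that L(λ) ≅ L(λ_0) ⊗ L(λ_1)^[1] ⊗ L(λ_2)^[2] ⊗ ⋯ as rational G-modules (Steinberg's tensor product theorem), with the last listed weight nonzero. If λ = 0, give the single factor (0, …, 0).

Change of basis e → ω: c = M·v where v = (29433, -46255, 3447):
  c_1 = 1·29433 + (1)·(-46255) + 5·3447 = 413
  c_2 = 7·29433 + (5)·(-46255) + 8·3447 = 2332
  c_3 = (-3)·(29433) + (-2)·(-46255) + (-1)·(3447) = 764
Writing each c_i in base p = 7:
  c_1 = 413 = 0·7^0 + 3·7^1 + 1·7^2 + 1·7^3
  c_2 = 2332 = 1·7^0 + 4·7^1 + 5·7^2 + 6·7^3
  c_3 = 764 = 1·7^0 + 4·7^1 + 1·7^2 + 2·7^3
λ_0 = (0, 1, 1)
λ_1 = (3, 4, 4)
λ_2 = (1, 5, 1)
λ_3 = (1, 6, 2)

((0, 1, 1), (3, 4, 4), (1, 5, 1), (1, 6, 2))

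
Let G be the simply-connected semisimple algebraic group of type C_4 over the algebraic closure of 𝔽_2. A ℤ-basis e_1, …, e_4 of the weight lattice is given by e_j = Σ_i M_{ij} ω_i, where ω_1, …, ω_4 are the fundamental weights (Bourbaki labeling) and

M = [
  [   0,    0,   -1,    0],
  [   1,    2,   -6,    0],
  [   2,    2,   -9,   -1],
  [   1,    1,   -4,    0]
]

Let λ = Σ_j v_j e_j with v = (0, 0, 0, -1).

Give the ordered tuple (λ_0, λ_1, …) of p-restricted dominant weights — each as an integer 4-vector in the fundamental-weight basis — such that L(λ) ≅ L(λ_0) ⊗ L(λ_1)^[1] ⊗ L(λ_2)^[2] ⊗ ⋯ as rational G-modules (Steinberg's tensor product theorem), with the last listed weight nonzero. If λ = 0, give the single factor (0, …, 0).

Change of basis e → ω: c = M·v where v = (0, 0, 0, -1):
  c_1 = 0·0 + 0·0 + (-1)·(0) + (0)·(-1) = 0
  c_2 = 1·0 + 2·0 + (-6)·(0) + (0)·(-1) = 0
  c_3 = 2·0 + 2·0 + (-9)·(0) + (-1)·(-1) = 1
  c_4 = 1·0 + 1·0 + (-4)·(0) + (0)·(-1) = 0
Expand coordinatewise in base 2:
  c_1 = 0
  c_2 = 0
  c_3 = 1 = 1·2^0
  c_4 = 0
λ_0 = (0, 0, 1, 0)

((0, 0, 1, 0),)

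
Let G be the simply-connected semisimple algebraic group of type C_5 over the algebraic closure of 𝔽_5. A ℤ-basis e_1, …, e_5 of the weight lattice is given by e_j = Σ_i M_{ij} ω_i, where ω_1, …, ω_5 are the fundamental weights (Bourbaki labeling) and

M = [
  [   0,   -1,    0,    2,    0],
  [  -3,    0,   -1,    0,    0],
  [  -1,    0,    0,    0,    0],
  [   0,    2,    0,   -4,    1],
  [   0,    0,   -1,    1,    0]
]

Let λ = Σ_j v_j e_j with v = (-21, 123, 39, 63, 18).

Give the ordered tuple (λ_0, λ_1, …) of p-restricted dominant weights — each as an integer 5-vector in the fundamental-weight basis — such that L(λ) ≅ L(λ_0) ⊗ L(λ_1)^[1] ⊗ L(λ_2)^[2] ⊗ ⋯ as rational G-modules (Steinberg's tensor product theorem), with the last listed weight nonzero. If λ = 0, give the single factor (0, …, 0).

((3, 4, 1, 2, 4), (0, 4, 4, 2, 4))

ω-coordinates c = M·v, v = (-21, 123, 39, 63, 18):
  c_1 = (0)·(-21) + (-1)·(123) + (0)·(39) + (2)·(63) + (0)·(18) = 3
  c_2 = (-3)·(-21) + (0)·(123) + (-1)·(39) + (0)·(63) + (0)·(18) = 24
  c_3 = (-1)·(-21) + (0)·(123) + (0)·(39) + (0)·(63) + (0)·(18) = 21
  c_4 = (0)·(-21) + (2)·(123) + (0)·(39) + (-4)·(63) + (1)·(18) = 12
  c_5 = (0)·(-21) + (0)·(123) + (-1)·(39) + (1)·(63) + (0)·(18) = 24
Base-5 expansion of each c_i:
  c_1 = 3 = 3·5^0
  c_2 = 24 = 4·5^0 + 4·5^1
  c_3 = 21 = 1·5^0 + 4·5^1
  c_4 = 12 = 2·5^0 + 2·5^1
  c_5 = 24 = 4·5^0 + 4·5^1
Factor λ_0 = (3, 4, 1, 2, 4)
Factor λ_1 = (0, 4, 4, 2, 4)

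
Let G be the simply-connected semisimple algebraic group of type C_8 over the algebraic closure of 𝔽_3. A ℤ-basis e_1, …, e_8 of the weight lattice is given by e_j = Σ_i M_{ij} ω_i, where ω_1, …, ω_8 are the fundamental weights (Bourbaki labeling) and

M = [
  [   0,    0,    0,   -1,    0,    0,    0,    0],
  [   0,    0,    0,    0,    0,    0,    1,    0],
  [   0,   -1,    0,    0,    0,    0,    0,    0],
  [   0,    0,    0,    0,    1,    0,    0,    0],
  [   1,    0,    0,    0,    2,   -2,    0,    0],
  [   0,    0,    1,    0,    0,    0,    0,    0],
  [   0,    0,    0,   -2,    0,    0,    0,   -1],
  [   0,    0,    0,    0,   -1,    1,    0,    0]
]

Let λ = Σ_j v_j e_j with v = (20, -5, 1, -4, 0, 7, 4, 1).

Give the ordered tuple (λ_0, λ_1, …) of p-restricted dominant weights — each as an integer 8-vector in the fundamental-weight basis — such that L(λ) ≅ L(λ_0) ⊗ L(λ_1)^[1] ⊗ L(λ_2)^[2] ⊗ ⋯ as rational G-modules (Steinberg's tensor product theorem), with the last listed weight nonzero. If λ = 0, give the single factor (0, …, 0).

((1, 1, 2, 0, 0, 1, 1, 1), (1, 1, 1, 0, 2, 0, 2, 2))

In the fundamental-weight basis, λ has coordinates c = M·v (v = (20, -5, 1, -4, 0, 7, 4, 1)):
  c_1 = 0*20 + 0*-5 + 0*1 + -1*-4 + 0*0 + 0*7 + 0*4 + 0*1 = 4
  c_2 = 0*20 + 0*-5 + 0*1 + 0*-4 + 0*0 + 0*7 + 1*4 + 0*1 = 4
  c_3 = 0*20 + -1*-5 + 0*1 + 0*-4 + 0*0 + 0*7 + 0*4 + 0*1 = 5
  c_4 = 0*20 + 0*-5 + 0*1 + 0*-4 + 1*0 + 0*7 + 0*4 + 0*1 = 0
  c_5 = 1*20 + 0*-5 + 0*1 + 0*-4 + 2*0 + -2*7 + 0*4 + 0*1 = 6
  c_6 = 0*20 + 0*-5 + 1*1 + 0*-4 + 0*0 + 0*7 + 0*4 + 0*1 = 1
  c_7 = 0*20 + 0*-5 + 0*1 + -2*-4 + 0*0 + 0*7 + 0*4 + -1*1 = 7
  c_8 = 0*20 + 0*-5 + 0*1 + 0*-4 + -1*0 + 1*7 + 0*4 + 0*1 = 7
Writing each c_i in base p = 3:
  c_1 = 4 = 1·3^0 + 1·3^1
  c_2 = 4 = 1·3^0 + 1·3^1
  c_3 = 5 = 2·3^0 + 1·3^1
  c_4 = 0
  c_5 = 6 = 0·3^0 + 2·3^1
  c_6 = 1 = 1·3^0
  c_7 = 7 = 1·3^0 + 2·3^1
  c_8 = 7 = 1·3^0 + 2·3^1
λ_0 = (1, 1, 2, 0, 0, 1, 1, 1)
λ_1 = (1, 1, 1, 0, 2, 0, 2, 2)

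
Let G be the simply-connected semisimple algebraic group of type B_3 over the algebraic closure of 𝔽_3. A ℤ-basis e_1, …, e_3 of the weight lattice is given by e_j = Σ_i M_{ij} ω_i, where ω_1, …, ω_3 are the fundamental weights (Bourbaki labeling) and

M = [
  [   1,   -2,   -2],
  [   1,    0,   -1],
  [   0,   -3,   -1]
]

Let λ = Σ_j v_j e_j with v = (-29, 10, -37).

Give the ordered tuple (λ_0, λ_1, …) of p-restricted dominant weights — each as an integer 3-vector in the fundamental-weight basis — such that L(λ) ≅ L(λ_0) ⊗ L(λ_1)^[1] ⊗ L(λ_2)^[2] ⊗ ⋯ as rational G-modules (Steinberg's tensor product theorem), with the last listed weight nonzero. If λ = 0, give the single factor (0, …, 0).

((1, 2, 1), (2, 2, 2), (2, 0, 0))

ω-coordinates c = M·v, v = (-29, 10, -37):
  c_1 = (1)·(-29) + (-2)·(10) + (-2)·(-37) = 25
  c_2 = (1)·(-29) + (0)·(10) + (-1)·(-37) = 8
  c_3 = (0)·(-29) + (-3)·(10) + (-1)·(-37) = 7
p = 3; digits c_i = Σ_j d_{ij}·3^j, 0 ≤ d_{ij} < 3:
  c_1 = 25 = 1·3^0 + 2·3^1 + 2·3^2
  c_2 = 8 = 2·3^0 + 2·3^1
  c_3 = 7 = 1·3^0 + 2·3^1
Factor λ_0 = (1, 2, 1)
Factor λ_1 = (2, 2, 2)
Factor λ_2 = (2, 0, 0)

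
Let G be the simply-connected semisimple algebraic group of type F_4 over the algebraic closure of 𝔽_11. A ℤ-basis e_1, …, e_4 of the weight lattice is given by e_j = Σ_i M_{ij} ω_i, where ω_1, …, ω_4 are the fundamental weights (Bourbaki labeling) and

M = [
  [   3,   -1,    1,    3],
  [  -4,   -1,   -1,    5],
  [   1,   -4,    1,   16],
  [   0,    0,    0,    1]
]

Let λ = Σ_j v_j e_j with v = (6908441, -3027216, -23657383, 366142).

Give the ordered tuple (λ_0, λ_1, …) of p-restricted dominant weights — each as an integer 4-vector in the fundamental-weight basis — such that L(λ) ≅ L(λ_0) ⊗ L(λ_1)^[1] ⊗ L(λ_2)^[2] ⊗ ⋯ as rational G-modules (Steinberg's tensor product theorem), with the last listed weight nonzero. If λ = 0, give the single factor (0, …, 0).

((5, 5, 10, 7), (3, 5, 7, 10), (8, 3, 2, 0), (5, 2, 2, 0), (4, 5, 6, 3), (7, 5, 7, 2))

Compute c_i = Σ_j M_{ij} v_j with v = (6908441, -3027216, -23657383, 366142):
  c_1 = (3)·(6908441) + (-1)·(-3027216) + (1)·(-23657383) + (3)·(366142) = 1193582
  c_2 = (-4)·(6908441) + (-1)·(-3027216) + (-1)·(-23657383) + (5)·(366142) = 881545
  c_3 = (1)·(6908441) + (-4)·(-3027216) + (1)·(-23657383) + (16)·(366142) = 1218194
  c_4 = (0)·(6908441) + (0)·(-3027216) + (0)·(-23657383) + (1)·(366142) = 366142
p = 11; digits c_i = Σ_j d_{ij}·11^j, 0 ≤ d_{ij} < 11:
  c_1 = 1193582 = 5·11^0 + 3·11^1 + 8·11^2 + 5·11^3 + 4·11^4 + 7·11^5
  c_2 = 881545 = 5·11^0 + 5·11^1 + 3·11^2 + 2·11^3 + 5·11^4 + 5·11^5
  c_3 = 1218194 = 10·11^0 + 7·11^1 + 2·11^2 + 2·11^3 + 6·11^4 + 7·11^5
  c_4 = 366142 = 7·11^0 + 10·11^1 + 0·11^2 + 0·11^3 + 3·11^4 + 2·11^5
Factor λ_0 = (5, 5, 10, 7)
Factor λ_1 = (3, 5, 7, 10)
Factor λ_2 = (8, 3, 2, 0)
Factor λ_3 = (5, 2, 2, 0)
Factor λ_4 = (4, 5, 6, 3)
Factor λ_5 = (7, 5, 7, 2)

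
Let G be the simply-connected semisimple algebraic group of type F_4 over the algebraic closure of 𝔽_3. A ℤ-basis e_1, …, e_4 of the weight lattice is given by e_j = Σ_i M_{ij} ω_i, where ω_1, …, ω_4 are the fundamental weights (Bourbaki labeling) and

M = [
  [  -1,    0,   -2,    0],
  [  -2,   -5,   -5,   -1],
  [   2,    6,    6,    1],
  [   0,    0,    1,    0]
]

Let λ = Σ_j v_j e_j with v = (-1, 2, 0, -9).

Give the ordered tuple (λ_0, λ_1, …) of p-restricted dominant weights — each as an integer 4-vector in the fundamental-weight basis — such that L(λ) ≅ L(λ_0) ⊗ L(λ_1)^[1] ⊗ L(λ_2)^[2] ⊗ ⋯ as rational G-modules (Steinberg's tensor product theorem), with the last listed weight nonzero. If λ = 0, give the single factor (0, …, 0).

((1, 1, 1, 0),)

ω-coordinates c = M·v, v = (-1, 2, 0, -9):
  c_1 = (-1)·(-1) + (0)·(2) + (-2)·(0) + (0)·(-9) = 1
  c_2 = (-2)·(-1) + (-5)·(2) + (-5)·(0) + (-1)·(-9) = 1
  c_3 = (2)·(-1) + (6)·(2) + (6)·(0) + (1)·(-9) = 1
  c_4 = (0)·(-1) + (0)·(2) + (1)·(0) + (0)·(-9) = 0
Writing each c_i in base p = 3:
  c_1 = 1 = 1·3^0
  c_2 = 1 = 1·3^0
  c_3 = 1 = 1·3^0
  c_4 = 0
Factor λ_0 = (1, 1, 1, 0)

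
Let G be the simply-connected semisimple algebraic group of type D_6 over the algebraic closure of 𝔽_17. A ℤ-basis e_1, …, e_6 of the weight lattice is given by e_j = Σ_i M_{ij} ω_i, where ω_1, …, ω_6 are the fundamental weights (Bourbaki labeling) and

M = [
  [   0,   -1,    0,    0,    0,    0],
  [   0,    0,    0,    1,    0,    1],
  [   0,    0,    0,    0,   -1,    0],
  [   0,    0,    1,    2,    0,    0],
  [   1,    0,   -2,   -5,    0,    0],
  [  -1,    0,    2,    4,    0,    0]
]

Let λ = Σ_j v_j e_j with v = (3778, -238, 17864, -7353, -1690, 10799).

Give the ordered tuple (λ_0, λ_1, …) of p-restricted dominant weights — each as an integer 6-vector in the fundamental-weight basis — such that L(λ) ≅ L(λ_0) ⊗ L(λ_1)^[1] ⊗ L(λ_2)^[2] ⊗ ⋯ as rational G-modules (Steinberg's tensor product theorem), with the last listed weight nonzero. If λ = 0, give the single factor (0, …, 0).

Converting to the ω-basis (c_i = row i of M dotted with v = (3778, -238, 17864, -7353, -1690, 10799)):
  c_1 = (0)·(3778) + (-1)·(-238) + (0)·(17864) + (0)·(-7353) + (0)·(-1690) + (0)·(10799) = 238
  c_2 = (0)·(3778) + (0)·(-238) + (0)·(17864) + (1)·(-7353) + (0)·(-1690) + (1)·(10799) = 3446
  c_3 = (0)·(3778) + (0)·(-238) + (0)·(17864) + (0)·(-7353) + (-1)·(-1690) + (0)·(10799) = 1690
  c_4 = (0)·(3778) + (0)·(-238) + (1)·(17864) + (2)·(-7353) + (0)·(-1690) + (0)·(10799) = 3158
  c_5 = (1)·(3778) + (0)·(-238) + (-2)·(17864) + (-5)·(-7353) + (0)·(-1690) + (0)·(10799) = 4815
  c_6 = (-1)·(3778) + (0)·(-238) + (2)·(17864) + (4)·(-7353) + (0)·(-1690) + (0)·(10799) = 2538
Expand coordinatewise in base 17:
  c_1 = 238 = 0·17^0 + 14·17^1
  c_2 = 3446 = 12·17^0 + 15·17^1 + 11·17^2
  c_3 = 1690 = 7·17^0 + 14·17^1 + 5·17^2
  c_4 = 3158 = 13·17^0 + 15·17^1 + 10·17^2
  c_5 = 4815 = 4·17^0 + 11·17^1 + 16·17^2
  c_6 = 2538 = 5·17^0 + 13·17^1 + 8·17^2
Factor λ_0 = (0, 12, 7, 13, 4, 5)
Factor λ_1 = (14, 15, 14, 15, 11, 13)
Factor λ_2 = (0, 11, 5, 10, 16, 8)

((0, 12, 7, 13, 4, 5), (14, 15, 14, 15, 11, 13), (0, 11, 5, 10, 16, 8))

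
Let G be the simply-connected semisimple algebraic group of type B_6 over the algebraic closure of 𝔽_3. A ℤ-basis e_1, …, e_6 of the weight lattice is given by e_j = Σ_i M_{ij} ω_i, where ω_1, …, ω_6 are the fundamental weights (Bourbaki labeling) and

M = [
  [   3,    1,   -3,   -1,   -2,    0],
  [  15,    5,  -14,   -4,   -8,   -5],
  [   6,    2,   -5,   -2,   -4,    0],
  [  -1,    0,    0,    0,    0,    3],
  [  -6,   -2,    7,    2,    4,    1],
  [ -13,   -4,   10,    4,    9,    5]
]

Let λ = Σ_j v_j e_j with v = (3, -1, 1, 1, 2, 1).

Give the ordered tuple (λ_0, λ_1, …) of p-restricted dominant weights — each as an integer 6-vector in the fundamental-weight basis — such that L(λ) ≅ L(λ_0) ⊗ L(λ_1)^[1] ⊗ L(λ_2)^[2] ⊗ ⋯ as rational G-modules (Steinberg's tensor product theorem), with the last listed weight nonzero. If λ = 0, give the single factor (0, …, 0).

((0, 1, 1, 0, 2, 2),)

In the fundamental-weight basis, λ has coordinates c = M·v (v = (3, -1, 1, 1, 2, 1)):
  c_1 = 3*3 + 1*-1 + -3*1 + -1*1 + -2*2 + 0*1 = 0
  c_2 = 15*3 + 5*-1 + -14*1 + -4*1 + -8*2 + -5*1 = 1
  c_3 = 6*3 + 2*-1 + -5*1 + -2*1 + -4*2 + 0*1 = 1
  c_4 = -1*3 + 0*-1 + 0*1 + 0*1 + 0*2 + 3*1 = 0
  c_5 = -6*3 + -2*-1 + 7*1 + 2*1 + 4*2 + 1*1 = 2
  c_6 = -13*3 + -4*-1 + 10*1 + 4*1 + 9*2 + 5*1 = 2
Expand coordinatewise in base 3:
  c_1 = 0
  c_2 = 1 = 1·3^0
  c_3 = 1 = 1·3^0
  c_4 = 0
  c_5 = 2 = 2·3^0
  c_6 = 2 = 2·3^0
Factor λ_0 = (0, 1, 1, 0, 2, 2)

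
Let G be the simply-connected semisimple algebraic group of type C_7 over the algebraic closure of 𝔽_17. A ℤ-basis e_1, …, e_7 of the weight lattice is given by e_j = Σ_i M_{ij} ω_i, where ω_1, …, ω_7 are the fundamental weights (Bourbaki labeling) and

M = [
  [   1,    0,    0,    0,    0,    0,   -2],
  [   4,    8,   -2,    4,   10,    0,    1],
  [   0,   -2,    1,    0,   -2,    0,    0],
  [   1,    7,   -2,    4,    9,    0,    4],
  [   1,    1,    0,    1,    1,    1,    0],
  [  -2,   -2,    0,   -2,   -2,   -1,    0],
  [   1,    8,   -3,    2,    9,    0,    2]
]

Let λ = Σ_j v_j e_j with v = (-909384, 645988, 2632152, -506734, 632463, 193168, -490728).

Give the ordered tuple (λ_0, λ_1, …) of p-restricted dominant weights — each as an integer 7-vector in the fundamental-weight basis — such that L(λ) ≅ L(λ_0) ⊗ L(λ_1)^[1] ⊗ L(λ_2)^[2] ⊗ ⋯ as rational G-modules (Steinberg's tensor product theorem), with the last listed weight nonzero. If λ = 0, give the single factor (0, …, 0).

In the fundamental-weight basis, λ has coordinates c = M·v (v = (-909384, 645988, 2632152, -506734, 632463, 193168, -490728)):
  c_1 = (1)·(-909384) + (0)·(645988) + (0)·(2632152) + (0)·(-506734) + (0)·(632463) + (0)·(193168) + (-2)·(-490728) = 72072
  c_2 = (4)·(-909384) + (8)·(645988) + (-2)·(2632152) + (4)·(-506734) + (10)·(632463) + (0)·(193168) + (1)·(-490728) = 73030
  c_3 = (0)·(-909384) + (-2)·(645988) + (1)·(2632152) + (0)·(-506734) + (-2)·(632463) + (0)·(193168) + (0)·(-490728) = 75250
  c_4 = (1)·(-909384) + (7)·(645988) + (-2)·(2632152) + (4)·(-506734) + (9)·(632463) + (0)·(193168) + (4)·(-490728) = 50547
  c_5 = (1)·(-909384) + (1)·(645988) + (0)·(2632152) + (1)·(-506734) + (1)·(632463) + (1)·(193168) + (0)·(-490728) = 55501
  c_6 = (-2)·(-909384) + (-2)·(645988) + (0)·(2632152) + (-2)·(-506734) + (-2)·(632463) + (-1)·(193168) + (0)·(-490728) = 82166
  c_7 = (1)·(-909384) + (8)·(645988) + (-3)·(2632152) + (2)·(-506734) + (9)·(632463) + (0)·(193168) + (2)·(-490728) = 59307
Base-17 expansion of each c_i:
  c_1 = 72072 = 9·17^0 + 6·17^1 + 11·17^2 + 14·17^3
  c_2 = 73030 = 15·17^0 + 11·17^1 + 14·17^2 + 14·17^3
  c_3 = 75250 = 8·17^0 + 6·17^1 + 5·17^2 + 15·17^3
  c_4 = 50547 = 6·17^0 + 15·17^1 + 4·17^2 + 10·17^3
  c_5 = 55501 = 13·17^0 + 0·17^1 + 5·17^2 + 11·17^3
  c_6 = 82166 = 5·17^0 + 5·17^1 + 12·17^2 + 16·17^3
  c_7 = 59307 = 11·17^0 + 3·17^1 + 1·17^2 + 12·17^3
p-restricted factor λ_0 = (9, 15, 8, 6, 13, 5, 11)
p-restricted factor λ_1 = (6, 11, 6, 15, 0, 5, 3)
p-restricted factor λ_2 = (11, 14, 5, 4, 5, 12, 1)
p-restricted factor λ_3 = (14, 14, 15, 10, 11, 16, 12)

((9, 15, 8, 6, 13, 5, 11), (6, 11, 6, 15, 0, 5, 3), (11, 14, 5, 4, 5, 12, 1), (14, 14, 15, 10, 11, 16, 12))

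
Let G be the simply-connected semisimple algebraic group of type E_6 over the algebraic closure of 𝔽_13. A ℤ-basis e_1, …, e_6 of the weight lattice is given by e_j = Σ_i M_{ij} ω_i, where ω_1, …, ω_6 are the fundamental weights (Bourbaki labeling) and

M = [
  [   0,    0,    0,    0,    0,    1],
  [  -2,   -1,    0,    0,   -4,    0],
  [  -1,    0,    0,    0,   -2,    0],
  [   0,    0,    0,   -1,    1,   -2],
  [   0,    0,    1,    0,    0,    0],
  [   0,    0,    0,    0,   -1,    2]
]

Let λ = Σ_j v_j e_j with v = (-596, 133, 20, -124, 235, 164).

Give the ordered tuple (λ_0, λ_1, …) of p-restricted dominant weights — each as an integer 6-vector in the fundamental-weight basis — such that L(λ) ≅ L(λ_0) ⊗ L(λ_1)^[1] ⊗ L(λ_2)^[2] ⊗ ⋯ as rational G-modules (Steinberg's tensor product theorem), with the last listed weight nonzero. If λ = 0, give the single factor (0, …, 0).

Change of basis e → ω: c = M·v where v = (-596, 133, 20, -124, 235, 164):
  c_1 = (0)·(-596) + 0·133 + 0·20 + (0)·(-124) + 0·235 + 1·164 = 164
  c_2 = (-2)·(-596) + (-1)·(133) + 0·20 + (0)·(-124) + (-4)·(235) + 0·164 = 119
  c_3 = (-1)·(-596) + 0·133 + 0·20 + (0)·(-124) + (-2)·(235) + 0·164 = 126
  c_4 = (0)·(-596) + 0·133 + 0·20 + (-1)·(-124) + 1·235 + (-2)·(164) = 31
  c_5 = (0)·(-596) + 0·133 + 1·20 + (0)·(-124) + 0·235 + 0·164 = 20
  c_6 = (0)·(-596) + 0·133 + 0·20 + (0)·(-124) + (-1)·(235) + 2·164 = 93
p = 13; digits c_i = Σ_j d_{ij}·13^j, 0 ≤ d_{ij} < 13:
  c_1 = 164 = 8·13^0 + 12·13^1
  c_2 = 119 = 2·13^0 + 9·13^1
  c_3 = 126 = 9·13^0 + 9·13^1
  c_4 = 31 = 5·13^0 + 2·13^1
  c_5 = 20 = 7·13^0 + 1·13^1
  c_6 = 93 = 2·13^0 + 7·13^1
p-restricted factor λ_0 = (8, 2, 9, 5, 7, 2)
p-restricted factor λ_1 = (12, 9, 9, 2, 1, 7)

((8, 2, 9, 5, 7, 2), (12, 9, 9, 2, 1, 7))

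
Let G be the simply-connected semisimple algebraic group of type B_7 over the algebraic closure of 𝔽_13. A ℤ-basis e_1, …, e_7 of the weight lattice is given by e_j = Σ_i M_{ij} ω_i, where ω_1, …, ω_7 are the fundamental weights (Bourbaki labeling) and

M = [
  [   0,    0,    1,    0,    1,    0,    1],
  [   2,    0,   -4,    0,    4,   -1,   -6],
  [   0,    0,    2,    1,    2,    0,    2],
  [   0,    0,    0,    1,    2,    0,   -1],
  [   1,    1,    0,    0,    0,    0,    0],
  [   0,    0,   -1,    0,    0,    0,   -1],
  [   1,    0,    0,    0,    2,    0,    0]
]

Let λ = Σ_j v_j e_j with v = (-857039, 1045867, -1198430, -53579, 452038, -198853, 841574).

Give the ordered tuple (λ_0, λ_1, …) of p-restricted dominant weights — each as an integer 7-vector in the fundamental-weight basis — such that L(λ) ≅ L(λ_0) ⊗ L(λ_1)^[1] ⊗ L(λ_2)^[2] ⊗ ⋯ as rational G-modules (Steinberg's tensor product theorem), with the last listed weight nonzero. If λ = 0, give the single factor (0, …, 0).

((9, 10, 12, 5, 3, 6, 3), (2, 1, 4, 10, 4, 7, 4), (4, 12, 3, 0, 12, 5, 5), (4, 3, 10, 4, 7, 6, 8), (3, 1, 4, 0, 6, 12, 1))

ω-coordinates c = M·v, v = (-857039, 1045867, -1198430, -53579, 452038, -198853, 841574):
  c_1 = 0*-857039 + 0*1045867 + 1*-1198430 + 0*-53579 + 1*452038 + 0*-198853 + 1*841574 = 95182
  c_2 = 2*-857039 + 0*1045867 + -4*-1198430 + 0*-53579 + 4*452038 + -1*-198853 + -6*841574 = 37203
  c_3 = 0*-857039 + 0*1045867 + 2*-1198430 + 1*-53579 + 2*452038 + 0*-198853 + 2*841574 = 136785
  c_4 = 0*-857039 + 0*1045867 + 0*-1198430 + 1*-53579 + 2*452038 + 0*-198853 + -1*841574 = 8923
  c_5 = 1*-857039 + 1*1045867 + 0*-1198430 + 0*-53579 + 0*452038 + 0*-198853 + 0*841574 = 188828
  c_6 = 0*-857039 + 0*1045867 + -1*-1198430 + 0*-53579 + 0*452038 + 0*-198853 + -1*841574 = 356856
  c_7 = 1*-857039 + 0*1045867 + 0*-1198430 + 0*-53579 + 2*452038 + 0*-198853 + 0*841574 = 47037
p = 13; digits c_i = Σ_j d_{ij}·13^j, 0 ≤ d_{ij} < 13:
  c_1 = 95182 = 9·13^0 + 2·13^1 + 4·13^2 + 4·13^3 + 3·13^4
  c_2 = 37203 = 10·13^0 + 1·13^1 + 12·13^2 + 3·13^3 + 1·13^4
  c_3 = 136785 = 12·13^0 + 4·13^1 + 3·13^2 + 10·13^3 + 4·13^4
  c_4 = 8923 = 5·13^0 + 10·13^1 + 0·13^2 + 4·13^3
  c_5 = 188828 = 3·13^0 + 4·13^1 + 12·13^2 + 7·13^3 + 6·13^4
  c_6 = 356856 = 6·13^0 + 7·13^1 + 5·13^2 + 6·13^3 + 12·13^4
  c_7 = 47037 = 3·13^0 + 4·13^1 + 5·13^2 + 8·13^3 + 1·13^4
Factor λ_0 = (9, 10, 12, 5, 3, 6, 3)
Factor λ_1 = (2, 1, 4, 10, 4, 7, 4)
Factor λ_2 = (4, 12, 3, 0, 12, 5, 5)
Factor λ_3 = (4, 3, 10, 4, 7, 6, 8)
Factor λ_4 = (3, 1, 4, 0, 6, 12, 1)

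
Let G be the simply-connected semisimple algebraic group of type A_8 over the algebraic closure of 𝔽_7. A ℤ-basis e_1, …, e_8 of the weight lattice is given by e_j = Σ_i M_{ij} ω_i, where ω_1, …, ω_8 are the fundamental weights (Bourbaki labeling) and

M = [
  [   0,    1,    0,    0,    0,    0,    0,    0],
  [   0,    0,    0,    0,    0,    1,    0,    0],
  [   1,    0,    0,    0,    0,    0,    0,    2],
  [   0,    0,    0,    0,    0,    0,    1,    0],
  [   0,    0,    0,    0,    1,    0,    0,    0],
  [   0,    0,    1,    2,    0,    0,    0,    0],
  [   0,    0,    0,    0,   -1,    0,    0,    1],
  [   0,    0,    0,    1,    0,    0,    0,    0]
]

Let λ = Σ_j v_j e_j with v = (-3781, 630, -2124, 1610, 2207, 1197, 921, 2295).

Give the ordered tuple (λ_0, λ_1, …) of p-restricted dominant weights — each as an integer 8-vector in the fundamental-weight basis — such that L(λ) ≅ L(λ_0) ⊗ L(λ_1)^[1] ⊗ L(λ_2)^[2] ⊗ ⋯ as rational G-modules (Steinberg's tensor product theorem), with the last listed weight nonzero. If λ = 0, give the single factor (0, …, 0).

Compute c_i = Σ_j M_{ij} v_j with v = (-3781, 630, -2124, 1610, 2207, 1197, 921, 2295):
  c_1 = 0*-3781 + 1*630 + 0*-2124 + 0*1610 + 0*2207 + 0*1197 + 0*921 + 0*2295 = 630
  c_2 = 0*-3781 + 0*630 + 0*-2124 + 0*1610 + 0*2207 + 1*1197 + 0*921 + 0*2295 = 1197
  c_3 = 1*-3781 + 0*630 + 0*-2124 + 0*1610 + 0*2207 + 0*1197 + 0*921 + 2*2295 = 809
  c_4 = 0*-3781 + 0*630 + 0*-2124 + 0*1610 + 0*2207 + 0*1197 + 1*921 + 0*2295 = 921
  c_5 = 0*-3781 + 0*630 + 0*-2124 + 0*1610 + 1*2207 + 0*1197 + 0*921 + 0*2295 = 2207
  c_6 = 0*-3781 + 0*630 + 1*-2124 + 2*1610 + 0*2207 + 0*1197 + 0*921 + 0*2295 = 1096
  c_7 = 0*-3781 + 0*630 + 0*-2124 + 0*1610 + -1*2207 + 0*1197 + 0*921 + 1*2295 = 88
  c_8 = 0*-3781 + 0*630 + 0*-2124 + 1*1610 + 0*2207 + 0*1197 + 0*921 + 0*2295 = 1610
Writing each c_i in base p = 7:
  c_1 = 630 = 0·7^0 + 6·7^1 + 5·7^2 + 1·7^3
  c_2 = 1197 = 0·7^0 + 3·7^1 + 3·7^2 + 3·7^3
  c_3 = 809 = 4·7^0 + 3·7^1 + 2·7^2 + 2·7^3
  c_4 = 921 = 4·7^0 + 5·7^1 + 4·7^2 + 2·7^3
  c_5 = 2207 = 2·7^0 + 0·7^1 + 3·7^2 + 6·7^3
  c_6 = 1096 = 4·7^0 + 2·7^1 + 1·7^2 + 3·7^3
  c_7 = 88 = 4·7^0 + 5·7^1 + 1·7^2
  c_8 = 1610 = 0·7^0 + 6·7^1 + 4·7^2 + 4·7^3
p-restricted factor λ_0 = (0, 0, 4, 4, 2, 4, 4, 0)
p-restricted factor λ_1 = (6, 3, 3, 5, 0, 2, 5, 6)
p-restricted factor λ_2 = (5, 3, 2, 4, 3, 1, 1, 4)
p-restricted factor λ_3 = (1, 3, 2, 2, 6, 3, 0, 4)

((0, 0, 4, 4, 2, 4, 4, 0), (6, 3, 3, 5, 0, 2, 5, 6), (5, 3, 2, 4, 3, 1, 1, 4), (1, 3, 2, 2, 6, 3, 0, 4))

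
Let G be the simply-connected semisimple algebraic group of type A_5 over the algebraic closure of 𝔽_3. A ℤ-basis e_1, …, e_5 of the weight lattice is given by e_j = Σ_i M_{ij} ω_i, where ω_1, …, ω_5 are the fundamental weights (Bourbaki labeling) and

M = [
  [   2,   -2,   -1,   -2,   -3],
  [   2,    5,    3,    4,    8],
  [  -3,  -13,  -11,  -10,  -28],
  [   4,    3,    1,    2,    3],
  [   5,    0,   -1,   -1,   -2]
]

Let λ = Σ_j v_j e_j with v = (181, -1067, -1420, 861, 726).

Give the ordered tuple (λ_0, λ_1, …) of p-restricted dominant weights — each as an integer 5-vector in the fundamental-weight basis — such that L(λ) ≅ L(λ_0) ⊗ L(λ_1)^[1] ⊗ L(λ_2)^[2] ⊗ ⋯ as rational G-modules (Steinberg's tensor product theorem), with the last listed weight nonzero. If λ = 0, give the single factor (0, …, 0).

Converting to the ω-basis (c_i = row i of M dotted with v = (181, -1067, -1420, 861, 726)):
  c_1 = 2·181 + (-2)·(-1067) + (-1)·(-1420) + (-2)·(861) + (-3)·(726) = 16
  c_2 = 2·181 + (5)·(-1067) + (3)·(-1420) + 4·861 + 8·726 = 19
  c_3 = (-3)·(181) + (-13)·(-1067) + (-11)·(-1420) + (-10)·(861) + (-28)·(726) = 10
  c_4 = 4·181 + (3)·(-1067) + (1)·(-1420) + 2·861 + 3·726 = 3
  c_5 = 5·181 + (0)·(-1067) + (-1)·(-1420) + (-1)·(861) + (-2)·(726) = 12
Writing each c_i in base p = 3:
  c_1 = 16 = 1·3^0 + 2·3^1 + 1·3^2
  c_2 = 19 = 1·3^0 + 0·3^1 + 2·3^2
  c_3 = 10 = 1·3^0 + 0·3^1 + 1·3^2
  c_4 = 3 = 0·3^0 + 1·3^1
  c_5 = 12 = 0·3^0 + 1·3^1 + 1·3^2
p-restricted factor λ_0 = (1, 1, 1, 0, 0)
p-restricted factor λ_1 = (2, 0, 0, 1, 1)
p-restricted factor λ_2 = (1, 2, 1, 0, 1)

((1, 1, 1, 0, 0), (2, 0, 0, 1, 1), (1, 2, 1, 0, 1))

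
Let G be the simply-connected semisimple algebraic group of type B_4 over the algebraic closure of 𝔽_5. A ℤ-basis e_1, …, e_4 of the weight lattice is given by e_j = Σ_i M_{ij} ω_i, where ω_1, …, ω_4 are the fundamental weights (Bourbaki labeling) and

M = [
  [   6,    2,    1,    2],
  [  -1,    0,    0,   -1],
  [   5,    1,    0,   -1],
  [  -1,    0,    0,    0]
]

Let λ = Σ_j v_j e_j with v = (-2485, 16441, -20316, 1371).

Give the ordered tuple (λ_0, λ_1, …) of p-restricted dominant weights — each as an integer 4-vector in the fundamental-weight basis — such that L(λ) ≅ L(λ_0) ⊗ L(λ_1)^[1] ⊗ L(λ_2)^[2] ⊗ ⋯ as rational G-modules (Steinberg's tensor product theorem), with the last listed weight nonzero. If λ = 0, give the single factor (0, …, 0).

((3, 4, 0, 0), (4, 2, 4, 2), (0, 4, 0, 4), (3, 3, 1, 4), (0, 1, 4, 3))

ω-coordinates c = M·v, v = (-2485, 16441, -20316, 1371):
  c_1 = (6)·(-2485) + (2)·(16441) + (1)·(-20316) + (2)·(1371) = 398
  c_2 = (-1)·(-2485) + (0)·(16441) + (0)·(-20316) + (-1)·(1371) = 1114
  c_3 = (5)·(-2485) + (1)·(16441) + (0)·(-20316) + (-1)·(1371) = 2645
  c_4 = (-1)·(-2485) + (0)·(16441) + (0)·(-20316) + (0)·(1371) = 2485
Expand coordinatewise in base 5:
  c_1 = 398 = 3·5^0 + 4·5^1 + 0·5^2 + 3·5^3
  c_2 = 1114 = 4·5^0 + 2·5^1 + 4·5^2 + 3·5^3 + 1·5^4
  c_3 = 2645 = 0·5^0 + 4·5^1 + 0·5^2 + 1·5^3 + 4·5^4
  c_4 = 2485 = 0·5^0 + 2·5^1 + 4·5^2 + 4·5^3 + 3·5^4
Factor λ_0 = (3, 4, 0, 0)
Factor λ_1 = (4, 2, 4, 2)
Factor λ_2 = (0, 4, 0, 4)
Factor λ_3 = (3, 3, 1, 4)
Factor λ_4 = (0, 1, 4, 3)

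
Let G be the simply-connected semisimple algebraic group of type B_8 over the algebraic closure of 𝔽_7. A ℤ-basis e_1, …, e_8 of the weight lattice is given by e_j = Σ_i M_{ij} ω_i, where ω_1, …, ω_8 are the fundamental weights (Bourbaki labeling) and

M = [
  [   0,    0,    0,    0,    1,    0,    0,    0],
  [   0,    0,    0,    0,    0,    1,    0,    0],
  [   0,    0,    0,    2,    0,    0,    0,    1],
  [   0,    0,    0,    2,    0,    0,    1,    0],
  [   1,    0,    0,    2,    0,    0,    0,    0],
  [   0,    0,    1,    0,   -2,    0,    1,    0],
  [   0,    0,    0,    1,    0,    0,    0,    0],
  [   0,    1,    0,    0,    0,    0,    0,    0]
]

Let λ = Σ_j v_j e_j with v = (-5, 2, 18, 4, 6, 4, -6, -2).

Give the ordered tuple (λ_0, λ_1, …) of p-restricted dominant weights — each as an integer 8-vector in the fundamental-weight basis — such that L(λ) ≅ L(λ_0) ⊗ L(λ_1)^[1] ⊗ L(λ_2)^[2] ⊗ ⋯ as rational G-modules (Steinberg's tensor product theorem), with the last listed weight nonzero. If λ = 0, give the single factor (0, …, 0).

In the fundamental-weight basis, λ has coordinates c = M·v (v = (-5, 2, 18, 4, 6, 4, -6, -2)):
  c_1 = (0)·(-5) + 0·2 + 0·18 + 0·4 + 1·6 + 0·4 + (0)·(-6) + (0)·(-2) = 6
  c_2 = (0)·(-5) + 0·2 + 0·18 + 0·4 + 0·6 + 1·4 + (0)·(-6) + (0)·(-2) = 4
  c_3 = (0)·(-5) + 0·2 + 0·18 + 2·4 + 0·6 + 0·4 + (0)·(-6) + (1)·(-2) = 6
  c_4 = (0)·(-5) + 0·2 + 0·18 + 2·4 + 0·6 + 0·4 + (1)·(-6) + (0)·(-2) = 2
  c_5 = (1)·(-5) + 0·2 + 0·18 + 2·4 + 0·6 + 0·4 + (0)·(-6) + (0)·(-2) = 3
  c_6 = (0)·(-5) + 0·2 + 1·18 + 0·4 + (-2)·(6) + 0·4 + (1)·(-6) + (0)·(-2) = 0
  c_7 = (0)·(-5) + 0·2 + 0·18 + 1·4 + 0·6 + 0·4 + (0)·(-6) + (0)·(-2) = 4
  c_8 = (0)·(-5) + 1·2 + 0·18 + 0·4 + 0·6 + 0·4 + (0)·(-6) + (0)·(-2) = 2
Base-7 expansion of each c_i:
  c_1 = 6 = 6·7^0
  c_2 = 4 = 4·7^0
  c_3 = 6 = 6·7^0
  c_4 = 2 = 2·7^0
  c_5 = 3 = 3·7^0
  c_6 = 0
  c_7 = 4 = 4·7^0
  c_8 = 2 = 2·7^0
p-restricted factor λ_0 = (6, 4, 6, 2, 3, 0, 4, 2)

((6, 4, 6, 2, 3, 0, 4, 2),)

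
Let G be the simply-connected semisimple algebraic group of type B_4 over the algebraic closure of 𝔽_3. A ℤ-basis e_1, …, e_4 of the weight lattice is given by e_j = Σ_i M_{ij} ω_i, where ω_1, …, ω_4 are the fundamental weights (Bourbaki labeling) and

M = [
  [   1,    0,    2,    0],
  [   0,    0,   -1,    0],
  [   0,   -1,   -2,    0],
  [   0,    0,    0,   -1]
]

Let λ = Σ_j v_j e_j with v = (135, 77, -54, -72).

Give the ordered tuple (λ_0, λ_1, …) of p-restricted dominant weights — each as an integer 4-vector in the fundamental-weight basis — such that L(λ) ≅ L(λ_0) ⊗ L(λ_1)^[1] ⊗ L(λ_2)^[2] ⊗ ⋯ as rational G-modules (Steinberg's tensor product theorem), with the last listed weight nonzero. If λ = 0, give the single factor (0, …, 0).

((0, 0, 1, 0), (0, 0, 1, 0), (0, 0, 0, 2), (1, 2, 1, 2))

Compute c_i = Σ_j M_{ij} v_j with v = (135, 77, -54, -72):
  c_1 = 1·135 + 0·77 + (2)·(-54) + (0)·(-72) = 27
  c_2 = 0·135 + 0·77 + (-1)·(-54) + (0)·(-72) = 54
  c_3 = 0·135 + (-1)·(77) + (-2)·(-54) + (0)·(-72) = 31
  c_4 = 0·135 + 0·77 + (0)·(-54) + (-1)·(-72) = 72
p = 3; digits c_i = Σ_j d_{ij}·3^j, 0 ≤ d_{ij} < 3:
  c_1 = 27 = 0·3^0 + 0·3^1 + 0·3^2 + 1·3^3
  c_2 = 54 = 0·3^0 + 0·3^1 + 0·3^2 + 2·3^3
  c_3 = 31 = 1·3^0 + 1·3^1 + 0·3^2 + 1·3^3
  c_4 = 72 = 0·3^0 + 0·3^1 + 2·3^2 + 2·3^3
p-restricted factor λ_0 = (0, 0, 1, 0)
p-restricted factor λ_1 = (0, 0, 1, 0)
p-restricted factor λ_2 = (0, 0, 0, 2)
p-restricted factor λ_3 = (1, 2, 1, 2)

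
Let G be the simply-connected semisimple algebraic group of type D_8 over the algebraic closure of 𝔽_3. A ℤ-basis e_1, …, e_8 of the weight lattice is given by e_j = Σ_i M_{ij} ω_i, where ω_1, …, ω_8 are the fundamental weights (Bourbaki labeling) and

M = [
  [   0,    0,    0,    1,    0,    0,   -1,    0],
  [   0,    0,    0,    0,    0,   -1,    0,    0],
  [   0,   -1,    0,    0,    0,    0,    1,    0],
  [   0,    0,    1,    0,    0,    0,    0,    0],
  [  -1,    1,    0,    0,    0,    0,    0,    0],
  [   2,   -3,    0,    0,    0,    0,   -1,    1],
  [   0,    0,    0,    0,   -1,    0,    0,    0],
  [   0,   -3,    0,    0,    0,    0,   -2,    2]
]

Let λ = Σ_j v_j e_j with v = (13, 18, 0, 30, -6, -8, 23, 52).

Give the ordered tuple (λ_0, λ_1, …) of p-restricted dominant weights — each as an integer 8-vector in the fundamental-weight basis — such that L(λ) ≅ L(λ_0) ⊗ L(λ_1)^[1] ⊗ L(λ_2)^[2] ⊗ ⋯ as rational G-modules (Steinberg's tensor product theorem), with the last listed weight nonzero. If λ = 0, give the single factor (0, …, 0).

((1, 2, 2, 0, 2, 1, 0, 1), (2, 2, 1, 0, 1, 0, 2, 1))

ω-coordinates c = M·v, v = (13, 18, 0, 30, -6, -8, 23, 52):
  c_1 = 0·13 + 0·18 + 0·0 + 1·30 + (0)·(-6) + (0)·(-8) + (-1)·(23) + 0·52 = 7
  c_2 = 0·13 + 0·18 + 0·0 + 0·30 + (0)·(-6) + (-1)·(-8) + 0·23 + 0·52 = 8
  c_3 = 0·13 + (-1)·(18) + 0·0 + 0·30 + (0)·(-6) + (0)·(-8) + 1·23 + 0·52 = 5
  c_4 = 0·13 + 0·18 + 1·0 + 0·30 + (0)·(-6) + (0)·(-8) + 0·23 + 0·52 = 0
  c_5 = (-1)·(13) + 1·18 + 0·0 + 0·30 + (0)·(-6) + (0)·(-8) + 0·23 + 0·52 = 5
  c_6 = 2·13 + (-3)·(18) + 0·0 + 0·30 + (0)·(-6) + (0)·(-8) + (-1)·(23) + 1·52 = 1
  c_7 = 0·13 + 0·18 + 0·0 + 0·30 + (-1)·(-6) + (0)·(-8) + 0·23 + 0·52 = 6
  c_8 = 0·13 + (-3)·(18) + 0·0 + 0·30 + (0)·(-6) + (0)·(-8) + (-2)·(23) + 2·52 = 4
Base-3 expansion of each c_i:
  c_1 = 7 = 1·3^0 + 2·3^1
  c_2 = 8 = 2·3^0 + 2·3^1
  c_3 = 5 = 2·3^0 + 1·3^1
  c_4 = 0
  c_5 = 5 = 2·3^0 + 1·3^1
  c_6 = 1 = 1·3^0
  c_7 = 6 = 0·3^0 + 2·3^1
  c_8 = 4 = 1·3^0 + 1·3^1
p-restricted factor λ_0 = (1, 2, 2, 0, 2, 1, 0, 1)
p-restricted factor λ_1 = (2, 2, 1, 0, 1, 0, 2, 1)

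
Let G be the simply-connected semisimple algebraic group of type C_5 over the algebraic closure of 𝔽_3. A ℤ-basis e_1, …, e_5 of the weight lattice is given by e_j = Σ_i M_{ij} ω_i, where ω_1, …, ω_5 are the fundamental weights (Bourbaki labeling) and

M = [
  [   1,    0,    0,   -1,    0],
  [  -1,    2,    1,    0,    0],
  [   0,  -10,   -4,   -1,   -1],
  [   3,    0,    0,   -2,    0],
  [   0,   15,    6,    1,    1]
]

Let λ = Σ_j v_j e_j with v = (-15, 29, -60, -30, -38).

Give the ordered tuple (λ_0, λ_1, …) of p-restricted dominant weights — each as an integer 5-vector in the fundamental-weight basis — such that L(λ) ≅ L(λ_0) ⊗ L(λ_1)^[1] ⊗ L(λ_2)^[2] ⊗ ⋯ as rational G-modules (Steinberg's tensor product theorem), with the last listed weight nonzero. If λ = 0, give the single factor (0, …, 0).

((0, 1, 0, 0, 1), (2, 1, 0, 2, 2), (1, 1, 2, 1, 0))

ω-coordinates c = M·v, v = (-15, 29, -60, -30, -38):
  c_1 = 1*-15 + 0*29 + 0*-60 + -1*-30 + 0*-38 = 15
  c_2 = -1*-15 + 2*29 + 1*-60 + 0*-30 + 0*-38 = 13
  c_3 = 0*-15 + -10*29 + -4*-60 + -1*-30 + -1*-38 = 18
  c_4 = 3*-15 + 0*29 + 0*-60 + -2*-30 + 0*-38 = 15
  c_5 = 0*-15 + 15*29 + 6*-60 + 1*-30 + 1*-38 = 7
Base-3 expansion of each c_i:
  c_1 = 15 = 0·3^0 + 2·3^1 + 1·3^2
  c_2 = 13 = 1·3^0 + 1·3^1 + 1·3^2
  c_3 = 18 = 0·3^0 + 0·3^1 + 2·3^2
  c_4 = 15 = 0·3^0 + 2·3^1 + 1·3^2
  c_5 = 7 = 1·3^0 + 2·3^1
p-restricted factor λ_0 = (0, 1, 0, 0, 1)
p-restricted factor λ_1 = (2, 1, 0, 2, 2)
p-restricted factor λ_2 = (1, 1, 2, 1, 0)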